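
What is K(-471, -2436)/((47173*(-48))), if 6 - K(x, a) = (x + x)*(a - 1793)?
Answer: 82994/47173 ≈ 1.7594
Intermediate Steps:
K(x, a) = 6 - 2*x*(-1793 + a) (K(x, a) = 6 - (x + x)*(a - 1793) = 6 - 2*x*(-1793 + a))
K(-471, -2436)/((47173*(-48))) = (6 + 3586*(-471) - 2*(-2436)*(-471))/((47173*(-48))) = (6 - 1689006 - 2294712)/(-2264304) = -3983712*(-1/2264304) = 82994/47173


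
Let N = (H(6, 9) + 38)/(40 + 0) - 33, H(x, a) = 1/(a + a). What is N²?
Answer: 21298225/20736 ≈ 1027.1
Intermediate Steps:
H(x, a) = 1/(2*a)
N = -4615/144 (N = ((½)/9 + 38)/(40 + 0) - 33 = ((½)*(⅑) + 38)/40 - 33 = (1/18 + 38)*(1/40) - 33 = (685/18)*(1/40) - 33 = 137/144 - 33 = -4615/144 ≈ -32.049)
N² = (-4615/144)² = 21298225/20736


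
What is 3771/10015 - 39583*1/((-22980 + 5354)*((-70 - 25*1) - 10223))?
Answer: 685416747683/1821378656020 ≈ 0.37632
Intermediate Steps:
3771/10015 - 39583*1/((-22980 + 5354)*((-70 - 25*1) - 10223)) = 3771*(1/10015) - 39583*(-1/(17626*((-70 - 25) - 10223))) = 3771/10015 - 39583*(-1/(17626*(-95 - 10223))) = 3771/10015 - 39583/((-10318*(-17626))) = 3771/10015 - 39583/181865068 = 685416747683/1821378656020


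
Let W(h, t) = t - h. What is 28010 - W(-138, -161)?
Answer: 28033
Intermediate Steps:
28010 - W(-138, -161) = 28010 - (-161 - 1*(-138)) = 28010 - (-161 + 138) = 28010 - 1*(-23) = 28010 + 23 = 28033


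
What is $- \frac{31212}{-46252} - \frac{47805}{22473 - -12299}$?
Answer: $- \frac{281443299}{402068636} \approx -0.69999$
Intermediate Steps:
$- \frac{31212}{-46252} - \frac{47805}{22473 - -12299} = \left(-31212\right) \left(- \frac{1}{46252}\right) - \frac{47805}{22473 + 12299} = \frac{7803}{11563} - \frac{47805}{34772} = - \frac{281443299}{402068636}$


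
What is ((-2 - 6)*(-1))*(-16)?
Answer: -128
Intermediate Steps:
((-2 - 6)*(-1))*(-16) = -8*(-1)*(-16) = 8*(-16) = -128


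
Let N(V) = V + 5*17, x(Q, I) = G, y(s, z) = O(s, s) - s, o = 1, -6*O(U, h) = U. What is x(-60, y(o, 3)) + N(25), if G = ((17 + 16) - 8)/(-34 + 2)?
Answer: 3495/32 ≈ 109.22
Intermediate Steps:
O(U, h) = -U/6
y(s, z) = -7*s/6 (y(s, z) = -s/6 - s = -7*s/6)
G = -25/32 (G = (33 - 8)/(-32) = 25*(-1/32) = -25/32 ≈ -0.78125)
x(Q, I) = -25/32
N(V) = 85 + V (N(V) = V + 85 = 85 + V)
x(-60, y(o, 3)) + N(25) = -25/32 + (85 + 25) = -25/32 + 110 = 3495/32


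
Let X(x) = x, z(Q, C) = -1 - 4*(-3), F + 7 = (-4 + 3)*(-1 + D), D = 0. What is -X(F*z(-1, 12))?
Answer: 66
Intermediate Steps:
F = -6 (F = -7 + (-4 + 3)*(-1 + 0) = -7 - 1*(-1) = -7 + 1 = -6)
z(Q, C) = 11 (z(Q, C) = -1 + 12 = 11)
-X(F*z(-1, 12)) = -(-6)*11 = -1*(-66) = 66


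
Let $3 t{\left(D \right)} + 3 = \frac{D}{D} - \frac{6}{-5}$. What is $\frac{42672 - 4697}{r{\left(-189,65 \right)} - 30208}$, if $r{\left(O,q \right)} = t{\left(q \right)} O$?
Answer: $- \frac{189875}{150788} \approx -1.2592$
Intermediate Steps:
$t{\left(D \right)} = - \frac{4}{15}$ ($t{\left(D \right)} = -1 + \frac{\frac{D}{D} - \frac{6}{-5}}{3} = -1 + \frac{1 - - \frac{6}{5}}{3} = -1 + \frac{1 + \frac{6}{5}}{3} = -1 + \frac{1}{3} \cdot \frac{11}{5} = -1 + \frac{11}{15} = - \frac{4}{15}$)
$r{\left(O,q \right)} = - \frac{4 O}{15}$
$\frac{42672 - 4697}{r{\left(-189,65 \right)} - 30208} = \frac{42672 - 4697}{\left(- \frac{4}{15}\right) \left(-189\right) - 30208} = \frac{37975}{\frac{252}{5} - 30208} = \frac{37975}{- \frac{150788}{5}} = 37975 \left(- \frac{5}{150788}\right) = - \frac{189875}{150788}$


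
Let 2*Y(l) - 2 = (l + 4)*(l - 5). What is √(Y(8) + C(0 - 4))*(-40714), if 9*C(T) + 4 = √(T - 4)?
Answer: -40714*√(167 + 2*I*√2)/3 ≈ -1.7539e+5 - 1485.1*I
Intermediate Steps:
Y(l) = 1 + (-5 + l)*(4 + l)/2 (Y(l) = 1 + ((l + 4)*(l - 5))/2 = 1 + ((4 + l)*(-5 + l))/2 = 1 + ((-5 + l)*(4 + l))/2 = 1 + (-5 + l)*(4 + l)/2)
C(T) = -4/9 + √(-4 + T)/9 (C(T) = -4/9 + √(T - 4)/9 = -4/9 + √(-4 + T)/9)
√(Y(8) + C(0 - 4))*(-40714) = √((-9 + (½)*8² - ½*8) + (-4/9 + √(-4 + (0 - 4))/9))*(-40714) = √((-9 + (½)*64 - 4) + (-4/9 + √(-4 - 4)/9))*(-40714) = √((-9 + 32 - 4) + (-4/9 + √(-8)/9))*(-40714) = √(19 + (-4/9 + (2*I*√2)/9))*(-40714) = √(19 + (-4/9 + 2*I*√2/9))*(-40714) = √(167/9 + 2*I*√2/9)*(-40714) = -40714*√(167/9 + 2*I*√2/9)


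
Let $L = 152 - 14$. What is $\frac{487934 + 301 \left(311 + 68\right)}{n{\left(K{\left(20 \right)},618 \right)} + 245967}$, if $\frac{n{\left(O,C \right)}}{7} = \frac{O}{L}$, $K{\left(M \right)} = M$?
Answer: $\frac{41538897}{16971793} \approx 2.4475$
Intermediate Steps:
$L = 138$ ($L = 152 - 14 = 138$)
$n{\left(O,C \right)} = \frac{7 O}{138}$ ($n{\left(O,C \right)} = 7 \frac{O}{138} = \frac{7 O}{138}$)
$\frac{487934 + 301 \left(311 + 68\right)}{n{\left(K{\left(20 \right)},618 \right)} + 245967} = \frac{487934 + 301 \left(311 + 68\right)}{\frac{7}{138} \cdot 20 + 245967} = \frac{487934 + 301 \cdot 379}{\frac{70}{69} + 245967} = \frac{487934 + 114079}{\frac{16971793}{69}} = 602013 \cdot \frac{69}{16971793} = \frac{41538897}{16971793}$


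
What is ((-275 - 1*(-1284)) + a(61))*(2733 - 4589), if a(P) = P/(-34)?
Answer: -31779360/17 ≈ -1.8694e+6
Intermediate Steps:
a(P) = -P/34 (a(P) = P*(-1/34) = -P/34)
((-275 - 1*(-1284)) + a(61))*(2733 - 4589) = ((-275 - 1*(-1284)) - 1/34*61)*(2733 - 4589) = ((-275 + 1284) - 61/34)*(-1856) = (1009 - 61/34)*(-1856) = (34245/34)*(-1856) = -31779360/17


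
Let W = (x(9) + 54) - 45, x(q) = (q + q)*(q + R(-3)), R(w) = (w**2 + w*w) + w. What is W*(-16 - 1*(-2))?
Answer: -6174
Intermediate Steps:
R(w) = w + 2*w**2 (R(w) = (w**2 + w**2) + w = 2*w**2 + w = w + 2*w**2)
x(q) = 2*q*(15 + q) (x(q) = (q + q)*(q - 3*(1 + 2*(-3))) = (2*q)*(q - 3*(1 - 6)) = (2*q)*(q - 3*(-5)) = (2*q)*(q + 15) = (2*q)*(15 + q) = 2*q*(15 + q))
W = 441 (W = (2*9*(15 + 9) + 54) - 45 = (2*9*24 + 54) - 45 = (432 + 54) - 45 = 486 - 45 = 441)
W*(-16 - 1*(-2)) = 441*(-16 - 1*(-2)) = 441*(-16 + 2) = 441*(-14) = -6174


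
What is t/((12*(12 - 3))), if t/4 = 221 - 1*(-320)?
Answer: 541/27 ≈ 20.037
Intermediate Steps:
t = 2164 (t = 4*(221 - 1*(-320)) = 4*(221 + 320) = 4*541 = 2164)
t/((12*(12 - 3))) = 2164/((12*(12 - 3))) = 2164/((12*9)) = 2164/108 = 2164*(1/108) = 541/27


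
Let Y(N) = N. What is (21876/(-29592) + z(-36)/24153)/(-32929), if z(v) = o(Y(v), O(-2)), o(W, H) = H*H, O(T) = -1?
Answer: 863303/38456744742 ≈ 2.2449e-5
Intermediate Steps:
o(W, H) = H**2
z(v) = 1 (z(v) = (-1)**2 = 1)
(21876/(-29592) + z(-36)/24153)/(-32929) = (21876/(-29592) + 1/24153)/(-32929) = (21876*(-1/29592) + 1*(1/24153))*(-1/32929) = (-1823/2466 + 1/24153)*(-1/32929) = -14676151/19853766*(-1/32929) = 863303/38456744742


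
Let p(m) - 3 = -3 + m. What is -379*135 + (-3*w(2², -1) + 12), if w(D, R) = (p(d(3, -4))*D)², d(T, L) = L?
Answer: -51921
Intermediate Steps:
p(m) = m (p(m) = 3 + (-3 + m) = m)
w(D, R) = 16*D² (w(D, R) = (-4*D)² = 16*D²)
-379*135 + (-3*w(2², -1) + 12) = -379*135 + (-48*(2²)² + 12) = -51165 + (-48*4² + 12) = -51165 + (-48*16 + 12) = -51165 + (-3*256 + 12) = -51165 + (-768 + 12) = -51165 - 756 = -51921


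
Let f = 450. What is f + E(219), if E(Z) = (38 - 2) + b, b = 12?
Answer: 498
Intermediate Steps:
E(Z) = 48 (E(Z) = (38 - 2) + 12 = 36 + 12 = 48)
f + E(219) = 450 + 48 = 498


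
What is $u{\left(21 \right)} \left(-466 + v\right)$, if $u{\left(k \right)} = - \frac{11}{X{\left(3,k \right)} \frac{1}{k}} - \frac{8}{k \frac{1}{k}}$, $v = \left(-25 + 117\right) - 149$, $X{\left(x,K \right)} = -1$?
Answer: $-116629$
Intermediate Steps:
$v = -57$ ($v = 92 - 149 = -57$)
$u{\left(k \right)} = -8 + 11 k$ ($u{\left(k \right)} = - \frac{11}{\left(-1\right) \frac{1}{k}} - \frac{8}{k \frac{1}{k}} = - 11 \left(- k\right) - \frac{8}{1} = 11 k - 8 = -8 + 11 k$)
$u{\left(21 \right)} \left(-466 + v\right) = \left(-8 + 11 \cdot 21\right) \left(-466 - 57\right) = \left(-8 + 231\right) \left(-523\right) = 223 \left(-523\right) = -116629$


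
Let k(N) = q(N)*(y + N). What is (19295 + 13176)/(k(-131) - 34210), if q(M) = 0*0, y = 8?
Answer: -32471/34210 ≈ -0.94917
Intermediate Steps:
q(M) = 0
k(N) = 0 (k(N) = 0*(8 + N) = 0)
(19295 + 13176)/(k(-131) - 34210) = (19295 + 13176)/(0 - 34210) = 32471/(-34210) = 32471*(-1/34210) = -32471/34210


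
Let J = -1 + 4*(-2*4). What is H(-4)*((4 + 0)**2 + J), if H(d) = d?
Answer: 68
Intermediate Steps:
J = -33 (J = -1 + 4*(-8) = -1 - 32 = -33)
H(-4)*((4 + 0)**2 + J) = -4*((4 + 0)**2 - 33) = -4*(4**2 - 33) = -4*(16 - 33) = -4*(-17) = 68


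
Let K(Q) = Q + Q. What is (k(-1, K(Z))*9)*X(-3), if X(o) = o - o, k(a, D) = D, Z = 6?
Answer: 0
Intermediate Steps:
K(Q) = 2*Q
X(o) = 0
(k(-1, K(Z))*9)*X(-3) = ((2*6)*9)*0 = (12*9)*0 = 108*0 = 0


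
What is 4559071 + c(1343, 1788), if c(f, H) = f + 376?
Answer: 4560790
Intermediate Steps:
c(f, H) = 376 + f
4559071 + c(1343, 1788) = 4559071 + (376 + 1343) = 4559071 + 1719 = 4560790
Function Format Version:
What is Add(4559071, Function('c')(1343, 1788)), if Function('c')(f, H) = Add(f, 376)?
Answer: 4560790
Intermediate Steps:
Function('c')(f, H) = Add(376, f)
Add(4559071, Function('c')(1343, 1788)) = Add(4559071, Add(376, 1343)) = Add(4559071, 1719) = 4560790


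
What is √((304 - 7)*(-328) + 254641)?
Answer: 5*√6289 ≈ 396.52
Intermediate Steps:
√((304 - 7)*(-328) + 254641) = √(297*(-328) + 254641) = √(-97416 + 254641) = √157225 = 5*√6289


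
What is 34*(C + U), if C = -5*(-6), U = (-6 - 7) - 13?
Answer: 136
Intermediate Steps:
U = -26 (U = -13 - 13 = -26)
C = 30
34*(C + U) = 34*(30 - 26) = 34*4 = 136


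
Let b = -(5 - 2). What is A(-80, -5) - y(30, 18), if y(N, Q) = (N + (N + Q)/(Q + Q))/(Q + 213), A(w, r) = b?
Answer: -2173/693 ≈ -3.1356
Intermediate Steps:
b = -3 (b = -1*3 = -3)
A(w, r) = -3
y(N, Q) = (N + (N + Q)/(2*Q))/(213 + Q) (y(N, Q) = (N + (N + Q)/((2*Q)))/(213 + Q) = (N + (N + Q)*(1/(2*Q)))/(213 + Q) = (N + (N + Q)/(2*Q))/(213 + Q))
A(-80, -5) - y(30, 18) = -3 - (30 + 18 + 2*30*18)/(2*18*(213 + 18)) = -3 - (30 + 18 + 1080)/(2*18*231) = -3 - 1128/(2*18*231) = -3 - 1*94/693 = -3 - 94/693 = -2173/693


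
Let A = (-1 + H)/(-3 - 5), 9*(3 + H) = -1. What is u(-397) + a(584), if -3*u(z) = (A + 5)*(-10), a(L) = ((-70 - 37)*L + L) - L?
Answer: -6746719/108 ≈ -62470.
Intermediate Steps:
H = -28/9 (H = -3 + (1/9)*(-1) = -3 - 1/9 = -28/9 ≈ -3.1111)
A = 37/72 (A = (-1 - 28/9)/(-3 - 5) = -37/9/(-8) = -37/9*(-1/8) = 37/72 ≈ 0.51389)
a(L) = -107*L (a(L) = (-107*L + L) - L = -106*L - L = -107*L)
u(z) = 1985/108 (u(z) = -(37/72 + 5)*(-10)/3 = -397*(-10)/216 = -1/3*(-1985/36) = 1985/108)
u(-397) + a(584) = 1985/108 - 107*584 = 1985/108 - 62488 = -6746719/108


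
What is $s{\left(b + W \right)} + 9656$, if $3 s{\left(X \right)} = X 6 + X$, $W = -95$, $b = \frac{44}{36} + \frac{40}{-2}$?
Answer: $\frac{253544}{27} \approx 9390.5$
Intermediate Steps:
$b = - \frac{169}{9}$ ($b = 44 \cdot \frac{1}{36} + 40 \left(- \frac{1}{2}\right) = \frac{11}{9} - 20 = - \frac{169}{9} \approx -18.778$)
$s{\left(X \right)} = \frac{7 X}{3}$ ($s{\left(X \right)} = \frac{X 6 + X}{3} = \frac{6 X + X}{3} = \frac{7 X}{3}$)
$s{\left(b + W \right)} + 9656 = \frac{7 \left(- \frac{169}{9} - 95\right)}{3} + 9656 = \frac{7}{3} \left(- \frac{1024}{9}\right) + 9656 = - \frac{7168}{27} + 9656 = \frac{253544}{27}$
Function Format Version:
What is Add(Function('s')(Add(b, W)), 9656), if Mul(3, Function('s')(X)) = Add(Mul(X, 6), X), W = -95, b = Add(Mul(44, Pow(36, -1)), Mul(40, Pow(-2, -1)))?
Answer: Rational(253544, 27) ≈ 9390.5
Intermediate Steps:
b = Rational(-169, 9) (b = Add(Mul(44, Rational(1, 36)), Mul(40, Rational(-1, 2))) = Add(Rational(11, 9), -20) = Rational(-169, 9) ≈ -18.778)
Function('s')(X) = Mul(Rational(7, 3), X) (Function('s')(X) = Mul(Rational(1, 3), Add(Mul(X, 6), X)) = Mul(Rational(1, 3), Add(Mul(6, X), X)) = Mul(Rational(1, 3), Mul(7, X)) = Mul(Rational(7, 3), X))
Add(Function('s')(Add(b, W)), 9656) = Add(Mul(Rational(7, 3), Add(Rational(-169, 9), -95)), 9656) = Add(Mul(Rational(7, 3), Rational(-1024, 9)), 9656) = Add(Rational(-7168, 27), 9656) = Rational(253544, 27)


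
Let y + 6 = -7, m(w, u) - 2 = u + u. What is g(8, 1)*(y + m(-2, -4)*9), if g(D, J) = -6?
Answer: 402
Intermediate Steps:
m(w, u) = 2 + 2*u (m(w, u) = 2 + (u + u) = 2 + 2*u)
y = -13 (y = -6 - 7 = -13)
g(8, 1)*(y + m(-2, -4)*9) = -6*(-13 + (2 + 2*(-4))*9) = -6*(-13 + (2 - 8)*9) = -6*(-13 - 6*9) = -6*(-13 - 54) = -6*(-67) = 402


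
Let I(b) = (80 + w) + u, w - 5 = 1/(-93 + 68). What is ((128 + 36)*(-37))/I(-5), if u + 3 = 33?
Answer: -75850/1437 ≈ -52.784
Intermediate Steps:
w = 124/25 (w = 5 + 1/(-93 + 68) = 5 + 1/(-25) = 5 - 1/25 = 124/25 ≈ 4.9600)
u = 30 (u = -3 + 33 = 30)
I(b) = 2874/25 (I(b) = (80 + 124/25) + 30 = 2124/25 + 30 = 2874/25)
((128 + 36)*(-37))/I(-5) = ((128 + 36)*(-37))/(2874/25) = (164*(-37))*(25/2874) = -6068*25/2874 = -75850/1437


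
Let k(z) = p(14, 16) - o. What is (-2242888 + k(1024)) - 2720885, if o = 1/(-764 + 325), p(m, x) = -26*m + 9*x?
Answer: -2179192926/439 ≈ -4.9640e+6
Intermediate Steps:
o = -1/439 (o = 1/(-439) = -1/439 ≈ -0.0022779)
k(z) = -96579/439 (k(z) = (-26*14 + 9*16) - 1*(-1/439) = (-364 + 144) + 1/439 = -220 + 1/439 = -96579/439)
(-2242888 + k(1024)) - 2720885 = (-2242888 - 96579/439) - 2720885 = -984724411/439 - 2720885 = -2179192926/439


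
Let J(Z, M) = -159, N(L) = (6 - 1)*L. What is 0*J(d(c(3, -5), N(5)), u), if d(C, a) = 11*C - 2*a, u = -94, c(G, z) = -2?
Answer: 0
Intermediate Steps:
N(L) = 5*L
d(C, a) = -2*a + 11*C
0*J(d(c(3, -5), N(5)), u) = 0*(-159) = 0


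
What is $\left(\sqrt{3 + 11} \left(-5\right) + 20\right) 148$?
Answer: $2960 - 740 \sqrt{14} \approx 191.17$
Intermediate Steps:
$\left(\sqrt{3 + 11} \left(-5\right) + 20\right) 148 = \left(\sqrt{14} \left(-5\right) + 20\right) 148 = \left(- 5 \sqrt{14} + 20\right) 148 = \left(20 - 5 \sqrt{14}\right) 148 = 2960 - 740 \sqrt{14}$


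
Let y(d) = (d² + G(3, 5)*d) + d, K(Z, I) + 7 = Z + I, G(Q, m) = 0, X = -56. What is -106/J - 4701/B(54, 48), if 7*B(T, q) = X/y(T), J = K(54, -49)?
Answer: 6981197/4 ≈ 1.7453e+6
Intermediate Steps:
K(Z, I) = -7 + I + Z (K(Z, I) = -7 + (Z + I) = -7 + (I + Z) = -7 + I + Z)
y(d) = d + d² (y(d) = (d² + 0*d) + d = (d² + 0) + d = d² + d = d + d²)
J = -2 (J = -7 - 49 + 54 = -2)
B(T, q) = -8/(T*(1 + T)) (B(T, q) = (-56*1/(T*(1 + T)))/7 = (-56/(T*(1 + T)))/7 = -8/(T*(1 + T)))
-106/J - 4701/B(54, 48) = -106/(-2) - 4701/((-8/(54*(1 + 54)))) = -106*(-½) - 4701/((-8*1/54/55)) = 53 - 4701/((-8*1/54*1/55)) = 53 - 4701/(-4/1485) = 53 - 4701*(-1485/4) = 53 + 6980985/4 = 6981197/4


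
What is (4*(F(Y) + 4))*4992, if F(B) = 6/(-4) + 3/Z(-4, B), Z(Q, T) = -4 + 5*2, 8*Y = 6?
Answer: 59904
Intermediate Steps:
Y = ¾ (Y = (⅛)*6 = ¾ ≈ 0.75000)
Z(Q, T) = 6 (Z(Q, T) = -4 + 10 = 6)
F(B) = -1 (F(B) = 6/(-4) + 3/6 = 6*(-¼) + 3*(⅙) = -3/2 + ½ = -1)
(4*(F(Y) + 4))*4992 = (4*(-1 + 4))*4992 = (4*3)*4992 = 12*4992 = 59904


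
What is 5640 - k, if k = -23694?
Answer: 29334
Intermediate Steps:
5640 - k = 5640 - 1*(-23694) = 5640 + 23694 = 29334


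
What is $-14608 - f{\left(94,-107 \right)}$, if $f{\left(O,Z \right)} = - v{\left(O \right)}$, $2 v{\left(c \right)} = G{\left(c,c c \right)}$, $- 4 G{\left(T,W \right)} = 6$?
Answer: $- \frac{58435}{4} \approx -14609.0$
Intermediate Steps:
$G{\left(T,W \right)} = - \frac{3}{2}$ ($G{\left(T,W \right)} = \left(- \frac{1}{4}\right) 6 = - \frac{3}{2}$)
$v{\left(c \right)} = - \frac{3}{4}$ ($v{\left(c \right)} = \frac{1}{2} \left(- \frac{3}{2}\right) = - \frac{3}{4}$)
$f{\left(O,Z \right)} = \frac{3}{4}$ ($f{\left(O,Z \right)} = \left(-1\right) \left(- \frac{3}{4}\right) = \frac{3}{4}$)
$-14608 - f{\left(94,-107 \right)} = -14608 - \frac{3}{4} = - \frac{58435}{4}$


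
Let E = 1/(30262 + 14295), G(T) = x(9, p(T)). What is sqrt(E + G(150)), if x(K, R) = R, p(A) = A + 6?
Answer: sqrt(309710939401)/44557 ≈ 12.490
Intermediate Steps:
p(A) = 6 + A
G(T) = 6 + T
E = 1/44557 ≈ 2.2443e-5
sqrt(E + G(150)) = sqrt(1/44557 + (6 + 150)) = sqrt(1/44557 + 156) = sqrt(6950893/44557) = sqrt(309710939401)/44557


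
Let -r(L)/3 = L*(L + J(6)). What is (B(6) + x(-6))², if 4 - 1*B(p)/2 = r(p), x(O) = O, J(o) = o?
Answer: 188356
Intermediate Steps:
r(L) = -3*L*(6 + L) (r(L) = -3*L*(L + 6) = -3*L*(6 + L))
B(p) = 8 + 6*p*(6 + p) (B(p) = 8 - (-6)*p*(6 + p) = 8 + 6*p*(6 + p))
(B(6) + x(-6))² = ((8 + 6*6*(6 + 6)) - 6)² = ((8 + 6*6*12) - 6)² = ((8 + 432) - 6)² = (440 - 6)² = 434² = 188356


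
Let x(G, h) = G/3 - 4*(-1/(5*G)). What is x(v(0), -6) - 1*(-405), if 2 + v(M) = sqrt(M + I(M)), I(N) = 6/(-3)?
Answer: (6055*sqrt(2) + 12128*I)/(15*(sqrt(2) + 2*I)) ≈ 404.07 + 0.28284*I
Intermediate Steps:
I(N) = -2 (I(N) = 6*(-1/3) = -2)
v(M) = -2 + sqrt(-2 + M) (v(M) = -2 + sqrt(M - 2) = -2 + sqrt(-2 + M))
x(G, h) = G/3 + 4/(5*G) (x(G, h) = G*(1/3) - (-4)/(5*G) = G/3 + 4/(5*G))
x(v(0), -6) - 1*(-405) = ((-2 + sqrt(-2 + 0))/3 + 4/(5*(-2 + sqrt(-2 + 0)))) - 1*(-405) = ((-2 + sqrt(-2))/3 + 4/(5*(-2 + sqrt(-2)))) + 405 = ((-2 + I*sqrt(2))/3 + 4/(5*(-2 + I*sqrt(2)))) + 405 = ((-2/3 + I*sqrt(2)/3) + 4/(5*(-2 + I*sqrt(2)))) + 405 = (-2/3 + 4/(5*(-2 + I*sqrt(2))) + I*sqrt(2)/3) + 405 = 1213/3 + 4/(5*(-2 + I*sqrt(2))) + I*sqrt(2)/3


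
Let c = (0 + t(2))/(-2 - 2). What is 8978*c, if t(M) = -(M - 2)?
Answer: 0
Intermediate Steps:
t(M) = 2 - M (t(M) = -(-2 + M) = 2 - M)
c = 0 (c = (0 + (2 - 1*2))/(-2 - 2) = (0 + (2 - 2))/(-4) = (0 + 0)*(-¼) = 0*(-¼) = 0)
8978*c = 8978*0 = 0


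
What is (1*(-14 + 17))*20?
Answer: 60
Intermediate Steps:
(1*(-14 + 17))*20 = (1*3)*20 = 3*20 = 60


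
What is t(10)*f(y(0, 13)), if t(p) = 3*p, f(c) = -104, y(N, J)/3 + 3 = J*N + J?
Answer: -3120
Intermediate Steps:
y(N, J) = -9 + 3*J + 3*J*N (y(N, J) = -9 + 3*(J*N + J) = -9 + 3*(J + J*N) = -9 + (3*J + 3*J*N) = -9 + 3*J + 3*J*N)
t(10)*f(y(0, 13)) = (3*10)*(-104) = 30*(-104) = -3120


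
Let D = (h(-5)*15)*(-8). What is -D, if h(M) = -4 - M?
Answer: 120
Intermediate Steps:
D = -120 (D = ((-4 - 1*(-5))*15)*(-8) = ((-4 + 5)*15)*(-8) = (1*15)*(-8) = 15*(-8) = -120)
-D = -1*(-120) = 120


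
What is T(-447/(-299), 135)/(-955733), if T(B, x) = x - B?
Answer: -39918/285764167 ≈ -0.00013969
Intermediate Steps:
T(-447/(-299), 135)/(-955733) = (135 - (-447)/(-299))/(-955733) = (135 - (-447)*(-1)/299)*(-1/955733) = (135 - 1*447/299)*(-1/955733) = (135 - 447/299)*(-1/955733) = (39918/299)*(-1/955733) = -39918/285764167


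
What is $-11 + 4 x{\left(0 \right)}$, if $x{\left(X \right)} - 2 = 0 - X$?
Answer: $-3$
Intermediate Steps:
$x{\left(X \right)} = 2 - X$ ($x{\left(X \right)} = 2 + \left(0 - X\right) = 2 - X$)
$-11 + 4 x{\left(0 \right)} = -11 + 4 \left(2 - 0\right) = -11 + 4 \left(2 + 0\right) = -11 + 4 \cdot 2 = -11 + 8 = -3$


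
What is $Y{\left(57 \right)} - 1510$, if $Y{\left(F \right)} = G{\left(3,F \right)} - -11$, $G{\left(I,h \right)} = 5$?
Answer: $-1494$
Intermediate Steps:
$Y{\left(F \right)} = 16$ ($Y{\left(F \right)} = 5 - -11 = 5 + 11 = 16$)
$Y{\left(57 \right)} - 1510 = 16 - 1510 = -1494$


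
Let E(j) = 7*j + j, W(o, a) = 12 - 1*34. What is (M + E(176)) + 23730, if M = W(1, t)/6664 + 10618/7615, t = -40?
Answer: 637866294251/25373180 ≈ 25139.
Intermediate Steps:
W(o, a) = -22 (W(o, a) = 12 - 34 = -22)
M = 35295411/25373180 (M = -22/6664 + 10618/7615 = -22*1/6664 + 10618*(1/7615) = -11/3332 + 10618/7615 = 35295411/25373180 ≈ 1.3911)
E(j) = 8*j
(M + E(176)) + 23730 = (35295411/25373180 + 8*176) + 23730 = (35295411/25373180 + 1408) + 23730 = 35760732851/25373180 + 23730 = 637866294251/25373180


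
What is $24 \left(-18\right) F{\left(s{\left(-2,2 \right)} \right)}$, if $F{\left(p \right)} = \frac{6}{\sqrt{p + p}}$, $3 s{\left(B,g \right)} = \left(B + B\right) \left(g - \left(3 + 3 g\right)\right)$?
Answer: $- \frac{648 \sqrt{42}}{7} \approx -599.93$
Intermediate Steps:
$s{\left(B,g \right)} = \frac{2 B \left(-3 - 2 g\right)}{3}$ ($s{\left(B,g \right)} = \frac{\left(B + B\right) \left(g - \left(3 + 3 g\right)\right)}{3} = \frac{2 B \left(g - \left(3 + 3 g\right)\right)}{3} = \frac{2 B \left(-3 - 2 g\right)}{3}$)
$F{\left(p \right)} = \frac{3 \sqrt{2}}{\sqrt{p}}$ ($F{\left(p \right)} = \frac{6}{\sqrt{2 p}} = \frac{6}{\sqrt{2} \sqrt{p}} = 6 \frac{\sqrt{2}}{2 \sqrt{p}} = \frac{3 \sqrt{2}}{\sqrt{p}}$)
$24 \left(-18\right) F{\left(s{\left(-2,2 \right)} \right)} = 24 \left(-18\right) \frac{3 \sqrt{2}}{\frac{2}{3} \sqrt{3} \sqrt{3 + 2 \cdot 2}} = - 432 \frac{3 \sqrt{2}}{\frac{2}{3} \sqrt{3} \sqrt{3 + 4}} = - 432 \frac{3 \sqrt{2}}{\frac{2}{3} \sqrt{21}} = - 432 \cdot 3 \sqrt{2} \frac{\sqrt{21}}{14} = - 432 \frac{3 \sqrt{42}}{14} = - \frac{648 \sqrt{42}}{7}$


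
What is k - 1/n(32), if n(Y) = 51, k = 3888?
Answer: 198287/51 ≈ 3888.0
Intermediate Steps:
k - 1/n(32) = 3888 - 1/51 = 198287/51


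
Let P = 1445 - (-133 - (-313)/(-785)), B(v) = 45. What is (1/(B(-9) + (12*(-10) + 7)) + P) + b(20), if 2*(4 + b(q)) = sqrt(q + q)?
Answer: 84040619/53380 + sqrt(10) ≈ 1577.5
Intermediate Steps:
P = 1239043/785 (P = 1445 - (-133 - (-313)*(-1)/785) = 1445 - (-133 - 1*313/785) = 1445 - (-133 - 313/785) = 1445 - 1*(-104718/785) = 1445 + 104718/785 = 1239043/785 ≈ 1578.4)
b(q) = -4 + sqrt(2)*sqrt(q)/2 (b(q) = -4 + sqrt(q + q)/2 = -4 + sqrt(2*q)/2 = -4 + (sqrt(2)*sqrt(q))/2 = -4 + sqrt(2)*sqrt(q)/2)
(1/(B(-9) + (12*(-10) + 7)) + P) + b(20) = (1/(45 + (12*(-10) + 7)) + 1239043/785) + (-4 + sqrt(2)*sqrt(20)/2) = (1/(45 + (-120 + 7)) + 1239043/785) + (-4 + sqrt(2)*(2*sqrt(5))/2) = (1/(45 - 113) + 1239043/785) + (-4 + sqrt(10)) = (1/(-68) + 1239043/785) + (-4 + sqrt(10)) = (-1/68 + 1239043/785) + (-4 + sqrt(10)) = 84254139/53380 + (-4 + sqrt(10)) = 84040619/53380 + sqrt(10)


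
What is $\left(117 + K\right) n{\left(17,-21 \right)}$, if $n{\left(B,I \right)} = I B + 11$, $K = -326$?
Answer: $72314$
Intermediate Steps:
$n{\left(B,I \right)} = 11 + B I$ ($n{\left(B,I \right)} = B I + 11 = 11 + B I$)
$\left(117 + K\right) n{\left(17,-21 \right)} = \left(117 - 326\right) \left(11 + 17 \left(-21\right)\right) = - 209 \left(11 - 357\right) = \left(-209\right) \left(-346\right) = 72314$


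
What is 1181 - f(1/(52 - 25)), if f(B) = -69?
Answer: 1250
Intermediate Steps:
1181 - f(1/(52 - 25)) = 1181 - 1*(-69) = 1181 + 69 = 1250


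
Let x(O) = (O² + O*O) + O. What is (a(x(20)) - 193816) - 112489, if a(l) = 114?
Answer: -306191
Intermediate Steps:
x(O) = O + 2*O² (x(O) = (O² + O²) + O = 2*O² + O = O + 2*O²)
(a(x(20)) - 193816) - 112489 = (114 - 193816) - 112489 = -193702 - 112489 = -306191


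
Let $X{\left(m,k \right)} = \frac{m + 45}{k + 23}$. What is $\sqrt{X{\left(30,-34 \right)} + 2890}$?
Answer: $\frac{\sqrt{348865}}{11} \approx 53.695$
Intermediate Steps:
$X{\left(m,k \right)} = \frac{45 + m}{23 + k}$
$\sqrt{X{\left(30,-34 \right)} + 2890} = \sqrt{\frac{45 + 30}{23 - 34} + 2890} = \sqrt{\frac{1}{-11} \cdot 75 + 2890} = \sqrt{\left(- \frac{1}{11}\right) 75 + 2890} = \sqrt{- \frac{75}{11} + 2890} = \sqrt{\frac{31715}{11}} = \frac{\sqrt{348865}}{11}$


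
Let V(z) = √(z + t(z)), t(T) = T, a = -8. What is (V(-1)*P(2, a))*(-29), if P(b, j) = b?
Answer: -58*I*√2 ≈ -82.024*I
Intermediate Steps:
V(z) = √2*√z (V(z) = √(z + z) = √(2*z) = √2*√z)
(V(-1)*P(2, a))*(-29) = ((√2*√(-1))*2)*(-29) = ((√2*I)*2)*(-29) = ((I*√2)*2)*(-29) = (2*I*√2)*(-29) = -58*I*√2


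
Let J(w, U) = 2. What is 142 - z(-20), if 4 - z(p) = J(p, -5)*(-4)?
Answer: 130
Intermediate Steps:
z(p) = 12 (z(p) = 4 - 2*(-4) = 4 - 1*(-8) = 4 + 8 = 12)
142 - z(-20) = 142 - 1*12 = 142 - 12 = 130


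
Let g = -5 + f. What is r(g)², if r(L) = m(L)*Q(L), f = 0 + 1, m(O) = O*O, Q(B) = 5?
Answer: 6400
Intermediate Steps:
m(O) = O²
f = 1
g = -4 (g = -5 + 1 = -4)
r(L) = 5*L² (r(L) = L²*5 = 5*L²)
r(g)² = (5*(-4)²)² = (5*16)² = 80² = 6400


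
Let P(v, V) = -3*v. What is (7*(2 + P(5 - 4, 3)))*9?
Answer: -63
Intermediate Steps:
(7*(2 + P(5 - 4, 3)))*9 = (7*(2 - 3*(5 - 4)))*9 = (7*(2 - 3*1))*9 = (7*(2 - 3))*9 = (7*(-1))*9 = -7*9 = -63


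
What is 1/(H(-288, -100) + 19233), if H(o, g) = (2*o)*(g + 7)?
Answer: 1/72801 ≈ 1.3736e-5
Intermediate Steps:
H(o, g) = 2*o*(7 + g) (H(o, g) = (2*o)*(7 + g) = 2*o*(7 + g))
1/(H(-288, -100) + 19233) = 1/(2*(-288)*(7 - 100) + 19233) = 1/(2*(-288)*(-93) + 19233) = 1/(53568 + 19233) = 1/72801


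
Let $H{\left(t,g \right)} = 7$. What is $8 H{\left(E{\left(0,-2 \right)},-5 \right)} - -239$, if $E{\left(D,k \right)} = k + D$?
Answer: $295$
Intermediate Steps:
$E{\left(D,k \right)} = D + k$
$8 H{\left(E{\left(0,-2 \right)},-5 \right)} - -239 = 8 \cdot 7 - -239 = 56 + 239 = 295$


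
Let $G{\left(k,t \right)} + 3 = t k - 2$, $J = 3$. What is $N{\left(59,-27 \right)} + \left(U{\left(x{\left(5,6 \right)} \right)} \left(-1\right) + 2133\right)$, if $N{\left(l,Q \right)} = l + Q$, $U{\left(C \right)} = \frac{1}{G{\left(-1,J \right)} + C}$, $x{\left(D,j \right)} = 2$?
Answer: $\frac{12991}{6} \approx 2165.2$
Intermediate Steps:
$G{\left(k,t \right)} = -5 + k t$ ($G{\left(k,t \right)} = -3 + \left(t k - 2\right) = -3 + \left(k t - 2\right) = -3 + \left(-2 + k t\right) = -5 + k t$)
$U{\left(C \right)} = \frac{1}{-8 + C}$ ($U{\left(C \right)} = \frac{1}{\left(-5 - 3\right) + C} = \frac{1}{-8 + C}$)
$N{\left(l,Q \right)} = Q + l$
$N{\left(59,-27 \right)} + \left(U{\left(x{\left(5,6 \right)} \right)} \left(-1\right) + 2133\right) = \left(-27 + 59\right) + \left(\frac{1}{-8 + 2} \left(-1\right) + 2133\right) = 32 + \left(\frac{1}{-6} \left(-1\right) + 2133\right) = 32 + \left(\left(- \frac{1}{6}\right) \left(-1\right) + 2133\right) = 32 + \left(\frac{1}{6} + 2133\right) = 32 + \frac{12799}{6} = \frac{12991}{6}$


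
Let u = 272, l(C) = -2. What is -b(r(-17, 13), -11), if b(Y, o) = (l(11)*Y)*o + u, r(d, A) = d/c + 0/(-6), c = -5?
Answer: -1734/5 ≈ -346.80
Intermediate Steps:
r(d, A) = -d/5 (r(d, A) = d/(-5) + 0/(-6) = d*(-⅕) + 0*(-⅙) = -d/5 + 0 = -d/5)
b(Y, o) = 272 - 2*Y*o (b(Y, o) = (-2*Y)*o + 272 = -2*Y*o + 272 = 272 - 2*Y*o)
-b(r(-17, 13), -11) = -(272 - 2*(-⅕*(-17))*(-11)) = -(272 - 2*17/5*(-11)) = -(272 + 374/5) = -1*1734/5 = -1734/5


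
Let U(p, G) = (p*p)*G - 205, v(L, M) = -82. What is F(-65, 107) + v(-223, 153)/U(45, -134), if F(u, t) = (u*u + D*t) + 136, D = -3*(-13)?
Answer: 2317450452/271555 ≈ 8534.0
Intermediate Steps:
D = 39
U(p, G) = -205 + G*p**2 (U(p, G) = p**2*G - 205 = G*p**2 - 205 = -205 + G*p**2)
F(u, t) = 136 + u**2 + 39*t (F(u, t) = (u*u + 39*t) + 136 = (u**2 + 39*t) + 136 = 136 + u**2 + 39*t)
F(-65, 107) + v(-223, 153)/U(45, -134) = (136 + (-65)**2 + 39*107) - 82/(-205 - 134*45**2) = (136 + 4225 + 4173) - 82/(-205 - 134*2025) = 8534 - 82/(-205 - 271350) = 8534 - 82/(-271555) = 8534 - 82*(-1/271555) = 8534 + 82/271555 = 2317450452/271555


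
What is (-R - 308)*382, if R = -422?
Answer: 43548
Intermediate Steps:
(-R - 308)*382 = (-1*(-422) - 308)*382 = (422 - 308)*382 = 114*382 = 43548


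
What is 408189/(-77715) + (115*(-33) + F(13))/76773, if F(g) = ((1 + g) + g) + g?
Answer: -7461598/1407505 ≈ -5.3013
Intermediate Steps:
F(g) = 1 + 3*g (F(g) = (1 + 2*g) + g = 1 + 3*g)
408189/(-77715) + (115*(-33) + F(13))/76773 = 408189/(-77715) + (115*(-33) + (1 + 3*13))/76773 = 408189*(-1/77715) + (-3795 + (1 + 39))*(1/76773) = -136063/25905 + (-3795 + 40)*(1/76773) = -136063/25905 - 3755*1/76773 = -136063/25905 - 3755/76773 = -7461598/1407505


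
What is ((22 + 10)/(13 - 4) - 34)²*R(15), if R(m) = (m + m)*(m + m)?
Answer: 7507600/9 ≈ 8.3418e+5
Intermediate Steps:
R(m) = 4*m² (R(m) = (2*m)*(2*m) = 4*m²)
((22 + 10)/(13 - 4) - 34)²*R(15) = ((22 + 10)/(13 - 4) - 34)²*(4*15²) = (32/9 - 34)²*(4*225) = (32*(⅑) - 34)²*900 = (32/9 - 34)²*900 = (-274/9)²*900 = (75076/81)*900 = 7507600/9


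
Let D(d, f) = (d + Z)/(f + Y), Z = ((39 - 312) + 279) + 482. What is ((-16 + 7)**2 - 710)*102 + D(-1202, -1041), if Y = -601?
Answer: -52673361/821 ≈ -64158.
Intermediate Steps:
Z = 488 (Z = (-273 + 279) + 482 = 6 + 482 = 488)
D(d, f) = (488 + d)/(-601 + f) (D(d, f) = (d + 488)/(f - 601) = (488 + d)/(-601 + f))
((-16 + 7)**2 - 710)*102 + D(-1202, -1041) = ((-16 + 7)**2 - 710)*102 + (488 - 1202)/(-601 - 1041) = ((-9)**2 - 710)*102 - 714/(-1642) = (81 - 710)*102 - 1/1642*(-714) = -629*102 + 357/821 = -64158 + 357/821 = -52673361/821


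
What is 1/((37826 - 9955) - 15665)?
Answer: 1/12206 ≈ 8.1927e-5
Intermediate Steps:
1/((37826 - 9955) - 15665) = 1/(27871 - 15665) = 1/12206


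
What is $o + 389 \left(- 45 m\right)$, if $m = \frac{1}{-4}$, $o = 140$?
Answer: $\frac{18065}{4} \approx 4516.3$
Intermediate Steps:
$m = - \frac{1}{4} \approx -0.25$
$o + 389 \left(- 45 m\right) = 140 + 389 \left(\left(-45\right) \left(- \frac{1}{4}\right)\right) = 140 + 389 \cdot \frac{45}{4} = 140 + \frac{17505}{4} = \frac{18065}{4}$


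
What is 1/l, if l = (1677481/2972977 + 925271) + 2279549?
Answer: 2972977/9527857826621 ≈ 3.1203e-7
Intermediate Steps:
l = 9527857826621/2972977 (l = (1677481*(1/2972977) + 925271) + 2279549 = (1677481/2972977 + 925271) + 2279549 = 2750811079248/2972977 + 2279549 = 9527857826621/2972977 ≈ 3.2048e+6)
1/l = 1/(9527857826621/2972977) = 2972977/9527857826621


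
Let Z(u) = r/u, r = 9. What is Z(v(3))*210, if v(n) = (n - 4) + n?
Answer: 945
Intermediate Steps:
v(n) = -4 + 2*n (v(n) = (-4 + n) + n = -4 + 2*n)
Z(u) = 9/u
Z(v(3))*210 = (9/(-4 + 2*3))*210 = (9/(-4 + 6))*210 = (9/2)*210 = 945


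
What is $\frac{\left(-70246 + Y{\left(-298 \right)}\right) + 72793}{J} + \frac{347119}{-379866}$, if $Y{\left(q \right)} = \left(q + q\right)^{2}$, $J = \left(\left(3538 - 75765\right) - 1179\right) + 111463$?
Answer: $\frac{122691691975}{14456560362} \approx 8.4869$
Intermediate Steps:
$J = 38057$ ($J = \left(-72227 - 1179\right) + 111463 = -73406 + 111463 = 38057$)
$Y{\left(q \right)} = 4 q^{2}$ ($Y{\left(q \right)} = \left(2 q\right)^{2} = 4 q^{2}$)
$\frac{\left(-70246 + Y{\left(-298 \right)}\right) + 72793}{J} + \frac{347119}{-379866} = \frac{\left(-70246 + 4 \left(-298\right)^{2}\right) + 72793}{38057} + \frac{347119}{-379866} = \left(\left(-70246 + 4 \cdot 88804\right) + 72793\right) \frac{1}{38057} + 347119 \left(- \frac{1}{379866}\right) = \left(\left(-70246 + 355216\right) + 72793\right) \frac{1}{38057} - \frac{347119}{379866} = \left(284970 + 72793\right) \frac{1}{38057} - \frac{347119}{379866} = 357763 \cdot \frac{1}{38057} - \frac{347119}{379866} = \frac{357763}{38057} - \frac{347119}{379866} = \frac{122691691975}{14456560362}$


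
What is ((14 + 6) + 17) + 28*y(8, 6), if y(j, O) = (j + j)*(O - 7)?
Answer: -411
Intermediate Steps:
y(j, O) = 2*j*(-7 + O) (y(j, O) = (2*j)*(-7 + O) = 2*j*(-7 + O))
((14 + 6) + 17) + 28*y(8, 6) = ((14 + 6) + 17) + 28*(2*8*(-7 + 6)) = (20 + 17) + 28*(2*8*(-1)) = 37 + 28*(-16) = 37 - 448 = -411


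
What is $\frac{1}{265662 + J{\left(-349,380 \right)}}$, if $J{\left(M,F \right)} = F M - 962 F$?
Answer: $- \frac{1}{232518} \approx -4.3007 \cdot 10^{-6}$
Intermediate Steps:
$J{\left(M,F \right)} = - 962 F + F M$
$\frac{1}{265662 + J{\left(-349,380 \right)}} = \frac{1}{265662 + 380 \left(-962 - 349\right)} = \frac{1}{265662 + 380 \left(-1311\right)} = \frac{1}{265662 - 498180} = \frac{1}{-232518} = - \frac{1}{232518}$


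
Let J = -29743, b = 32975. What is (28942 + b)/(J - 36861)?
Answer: -61917/66604 ≈ -0.92963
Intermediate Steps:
(28942 + b)/(J - 36861) = (28942 + 32975)/(-29743 - 36861) = 61917/(-66604) = 61917*(-1/66604) = -61917/66604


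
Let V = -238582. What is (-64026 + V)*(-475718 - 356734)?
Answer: 251906634816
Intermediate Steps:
(-64026 + V)*(-475718 - 356734) = (-64026 - 238582)*(-475718 - 356734) = -302608*(-832452) = 251906634816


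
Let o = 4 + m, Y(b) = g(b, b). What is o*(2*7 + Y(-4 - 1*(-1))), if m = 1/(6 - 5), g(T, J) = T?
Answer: 55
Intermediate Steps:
Y(b) = b
m = 1 (m = 1/1 = 1)
o = 5 (o = 4 + 1 = 5)
o*(2*7 + Y(-4 - 1*(-1))) = 5*(2*7 + (-4 - 1*(-1))) = 5*(14 + (-4 + 1)) = 5*(14 - 3) = 5*11 = 55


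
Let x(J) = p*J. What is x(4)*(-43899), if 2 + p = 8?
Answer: -1053576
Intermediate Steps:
p = 6 (p = -2 + 8 = 6)
x(J) = 6*J
x(4)*(-43899) = (6*4)*(-43899) = 24*(-43899) = -1053576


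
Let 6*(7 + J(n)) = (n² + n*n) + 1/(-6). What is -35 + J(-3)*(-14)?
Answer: 385/18 ≈ 21.389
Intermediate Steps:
J(n) = -253/36 + n²/3 (J(n) = -7 + ((n² + n*n) + 1/(-6))/6 = -7 + ((n² + n²) - ⅙)/6 = -7 + (2*n² - ⅙)/6 = -7 + (-⅙ + 2*n²)/6 = -7 + (-1/36 + n²/3) = -253/36 + n²/3)
-35 + J(-3)*(-14) = -35 + (-253/36 + (⅓)*(-3)²)*(-14) = -35 + (-253/36 + (⅓)*9)*(-14) = -35 + (-253/36 + 3)*(-14) = -35 - 145/36*(-14) = -35 + 1015/18 = 385/18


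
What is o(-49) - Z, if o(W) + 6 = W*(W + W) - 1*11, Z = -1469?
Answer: 6254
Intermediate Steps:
o(W) = -17 + 2*W² (o(W) = -6 + (W*(W + W) - 1*11) = -6 + (W*(2*W) - 11) = -6 + (2*W² - 11) = -6 + (-11 + 2*W²) = -17 + 2*W²)
o(-49) - Z = (-17 + 2*(-49)²) - 1*(-1469) = (-17 + 2*2401) + 1469 = (-17 + 4802) + 1469 = 4785 + 1469 = 6254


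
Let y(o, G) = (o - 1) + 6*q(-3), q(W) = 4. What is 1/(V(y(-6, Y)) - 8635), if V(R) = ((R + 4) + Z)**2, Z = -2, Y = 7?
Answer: -1/8274 ≈ -0.00012086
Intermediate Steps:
y(o, G) = 23 + o (y(o, G) = (o - 1) + 6*4 = (-1 + o) + 24 = 23 + o)
V(R) = (2 + R)**2 (V(R) = ((R + 4) - 2)**2 = ((4 + R) - 2)**2 = (2 + R)**2)
1/(V(y(-6, Y)) - 8635) = 1/((2 + (23 - 6))**2 - 8635) = 1/((2 + 17)**2 - 8635) = 1/(19**2 - 8635) = 1/(361 - 8635) = 1/(-8274) = -1/8274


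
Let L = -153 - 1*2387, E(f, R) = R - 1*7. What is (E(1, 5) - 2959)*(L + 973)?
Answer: 4639887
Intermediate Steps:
E(f, R) = -7 + R (E(f, R) = R - 7 = -7 + R)
L = -2540 (L = -153 - 2387 = -2540)
(E(1, 5) - 2959)*(L + 973) = ((-7 + 5) - 2959)*(-2540 + 973) = (-2 - 2959)*(-1567) = -2961*(-1567) = 4639887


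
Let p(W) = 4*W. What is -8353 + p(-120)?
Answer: -8833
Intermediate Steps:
-8353 + p(-120) = -8353 + 4*(-120) = -8353 - 480 = -8833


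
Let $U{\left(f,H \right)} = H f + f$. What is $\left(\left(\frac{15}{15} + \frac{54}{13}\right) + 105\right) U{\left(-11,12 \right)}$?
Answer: $-15752$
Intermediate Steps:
$U{\left(f,H \right)} = f + H f$
$\left(\left(\frac{15}{15} + \frac{54}{13}\right) + 105\right) U{\left(-11,12 \right)} = \left(\left(\frac{15}{15} + \frac{54}{13}\right) + 105\right) \left(- 11 \left(1 + 12\right)\right) = \left(\left(15 \cdot \frac{1}{15} + 54 \cdot \frac{1}{13}\right) + 105\right) \left(\left(-11\right) 13\right) = \left(\left(1 + \frac{54}{13}\right) + 105\right) \left(-143\right) = \left(\frac{67}{13} + 105\right) \left(-143\right) = \frac{1432}{13} \left(-143\right) = -15752$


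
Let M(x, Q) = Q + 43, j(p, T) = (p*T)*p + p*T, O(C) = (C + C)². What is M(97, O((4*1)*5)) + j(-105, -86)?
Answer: -937477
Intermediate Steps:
O(C) = 4*C² (O(C) = (2*C)² = 4*C²)
j(p, T) = T*p + T*p² (j(p, T) = (T*p)*p + T*p = T*p² + T*p = T*p + T*p²)
M(x, Q) = 43 + Q
M(97, O((4*1)*5)) + j(-105, -86) = (43 + 4*((4*1)*5)²) - 86*(-105)*(1 - 105) = (43 + 4*(4*5)²) - 86*(-105)*(-104) = (43 + 4*20²) - 939120 = (43 + 4*400) - 939120 = (43 + 1600) - 939120 = 1643 - 939120 = -937477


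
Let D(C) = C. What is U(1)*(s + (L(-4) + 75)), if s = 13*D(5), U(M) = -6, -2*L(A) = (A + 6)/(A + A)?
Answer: -3363/4 ≈ -840.75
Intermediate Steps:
L(A) = -(6 + A)/(4*A) (L(A) = -(A + 6)/(2*(A + A)) = -(6 + A)/(2*(2*A)) = -(6 + A)*1/(2*A)/2 = -(6 + A)/(4*A))
s = 65 (s = 13*5 = 65)
U(1)*(s + (L(-4) + 75)) = -6*(65 + ((¼)*(-6 - 1*(-4))/(-4) + 75)) = -6*(65 + ((¼)*(-¼)*(-6 + 4) + 75)) = -6*(65 + ((¼)*(-¼)*(-2) + 75)) = -6*(65 + (⅛ + 75)) = -6*(65 + 601/8) = -6*1121/8 = -3363/4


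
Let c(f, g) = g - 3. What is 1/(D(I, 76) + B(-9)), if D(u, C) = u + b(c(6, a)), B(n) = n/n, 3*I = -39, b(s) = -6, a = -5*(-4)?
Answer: -1/18 ≈ -0.055556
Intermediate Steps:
a = 20
c(f, g) = -3 + g
I = -13 (I = (⅓)*(-39) = -13)
B(n) = 1
D(u, C) = -6 + u (D(u, C) = u - 6 = -6 + u)
1/(D(I, 76) + B(-9)) = 1/((-6 - 13) + 1) = 1/(-19 + 1) = 1/(-18) = -1/18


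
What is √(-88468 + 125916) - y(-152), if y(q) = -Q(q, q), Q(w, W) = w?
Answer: -152 + 2*√9362 ≈ 41.515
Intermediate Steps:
y(q) = -q
√(-88468 + 125916) - y(-152) = √(-88468 + 125916) - (-1)*(-152) = √37448 - 1*152 = 2*√9362 - 152 = -152 + 2*√9362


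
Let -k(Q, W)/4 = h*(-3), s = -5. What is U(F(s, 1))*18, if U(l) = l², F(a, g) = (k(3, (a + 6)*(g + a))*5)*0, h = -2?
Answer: 0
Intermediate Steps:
k(Q, W) = -24 (k(Q, W) = -(-8)*(-3) = -4*6 = -24)
F(a, g) = 0 (F(a, g) = -24*5*0 = -120*0 = 0)
U(F(s, 1))*18 = 0²*18 = 0*18 = 0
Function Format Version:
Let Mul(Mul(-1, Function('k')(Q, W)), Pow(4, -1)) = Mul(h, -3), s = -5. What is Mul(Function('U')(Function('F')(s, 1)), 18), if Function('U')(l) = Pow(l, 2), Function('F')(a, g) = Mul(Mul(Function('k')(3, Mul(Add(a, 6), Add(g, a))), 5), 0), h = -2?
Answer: 0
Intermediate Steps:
Function('k')(Q, W) = -24 (Function('k')(Q, W) = Mul(-4, Mul(-2, -3)) = Mul(-4, 6) = -24)
Function('F')(a, g) = 0 (Function('F')(a, g) = Mul(Mul(-24, 5), 0) = Mul(-120, 0) = 0)
Mul(Function('U')(Function('F')(s, 1)), 18) = Mul(Pow(0, 2), 18) = Mul(0, 18) = 0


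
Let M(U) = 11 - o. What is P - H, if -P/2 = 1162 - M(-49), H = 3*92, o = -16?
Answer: -2546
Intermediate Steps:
M(U) = 27 (M(U) = 11 - 1*(-16) = 11 + 16 = 27)
H = 276
P = -2270 (P = -2*(1162 - 1*27) = -2*(1162 - 27) = -2*1135 = -2270)
P - H = -2270 - 1*276 = -2270 - 276 = -2546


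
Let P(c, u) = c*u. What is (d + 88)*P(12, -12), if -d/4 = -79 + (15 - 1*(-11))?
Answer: -43200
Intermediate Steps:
d = 212 (d = -4*(-79 + (15 - 1*(-11))) = -4*(-79 + (15 + 11)) = -4*(-79 + 26) = -4*(-53) = 212)
(d + 88)*P(12, -12) = (212 + 88)*(12*(-12)) = 300*(-144) = -43200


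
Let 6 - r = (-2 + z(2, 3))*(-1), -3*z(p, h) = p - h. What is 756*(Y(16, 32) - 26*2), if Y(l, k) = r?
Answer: -36036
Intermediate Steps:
z(p, h) = -p/3 + h/3 (z(p, h) = -(p - h)/3 = -p/3 + h/3)
r = 13/3 (r = 6 - (-2 + (-⅓*2 + (⅓)*3))*(-1) = 6 - (-2 + (-⅔ + 1))*(-1) = 6 - (-2 + ⅓)*(-1) = 6 - (-5)*(-1)/3 = 6 - 1*5/3 = 6 - 5/3 = 13/3 ≈ 4.3333)
Y(l, k) = 13/3
756*(Y(16, 32) - 26*2) = 756*(13/3 - 26*2) = 756*(13/3 - 52) = 756*(-143/3) = -36036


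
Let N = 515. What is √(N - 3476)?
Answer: 3*I*√329 ≈ 54.415*I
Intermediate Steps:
√(N - 3476) = √(515 - 3476) = √(-2961) = 3*I*√329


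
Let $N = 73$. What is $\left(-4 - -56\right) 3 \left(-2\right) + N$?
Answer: $-239$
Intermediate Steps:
$\left(-4 - -56\right) 3 \left(-2\right) + N = \left(-4 - -56\right) 3 \left(-2\right) + 73 = \left(-4 + 56\right) \left(-6\right) + 73 = 52 \left(-6\right) + 73 = -312 + 73 = -239$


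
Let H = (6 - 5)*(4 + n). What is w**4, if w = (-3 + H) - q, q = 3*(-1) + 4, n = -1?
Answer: 1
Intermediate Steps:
q = 1 (q = -3 + 4 = 1)
H = 3 (H = (6 - 5)*(4 - 1) = 1*3 = 3)
w = -1 (w = (-3 + 3) - 1*1 = 0 - 1 = -1)
w**4 = (-1)**4 = 1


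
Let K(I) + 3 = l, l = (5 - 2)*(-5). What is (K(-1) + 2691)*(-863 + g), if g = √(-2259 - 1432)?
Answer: -2306799 + 2673*I*√3691 ≈ -2.3068e+6 + 1.6239e+5*I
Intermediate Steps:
l = -15 (l = 3*(-5) = -15)
g = I*√3691 (g = √(-3691) = I*√3691 ≈ 60.754*I)
K(I) = -18 (K(I) = -3 - 15 = -18)
(K(-1) + 2691)*(-863 + g) = (-18 + 2691)*(-863 + I*√3691) = 2673*(-863 + I*√3691) = -2306799 + 2673*I*√3691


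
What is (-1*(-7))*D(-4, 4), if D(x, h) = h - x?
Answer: 56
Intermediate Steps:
(-1*(-7))*D(-4, 4) = (-1*(-7))*(4 - 1*(-4)) = 7*(4 + 4) = 7*8 = 56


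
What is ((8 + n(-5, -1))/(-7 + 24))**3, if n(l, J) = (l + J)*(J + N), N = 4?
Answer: -1000/4913 ≈ -0.20354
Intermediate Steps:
n(l, J) = (4 + J)*(J + l) (n(l, J) = (l + J)*(J + 4) = (J + l)*(4 + J) = (4 + J)*(J + l))
((8 + n(-5, -1))/(-7 + 24))**3 = ((8 + ((-1)**2 + 4*(-1) + 4*(-5) - 1*(-5)))/(-7 + 24))**3 = ((8 + (1 - 4 - 20 + 5))/17)**3 = ((8 - 18)*(1/17))**3 = (-10*1/17)**3 = (-10/17)**3 = -1000/4913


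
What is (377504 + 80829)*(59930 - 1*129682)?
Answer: -31969643416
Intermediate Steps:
(377504 + 80829)*(59930 - 1*129682) = 458333*(59930 - 129682) = 458333*(-69752) = -31969643416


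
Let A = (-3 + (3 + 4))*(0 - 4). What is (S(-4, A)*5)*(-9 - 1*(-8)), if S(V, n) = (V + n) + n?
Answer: 180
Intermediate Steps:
A = -16 (A = (-3 + 7)*(-4) = 4*(-4) = -16)
S(V, n) = V + 2*n
(S(-4, A)*5)*(-9 - 1*(-8)) = ((-4 + 2*(-16))*5)*(-9 - 1*(-8)) = ((-4 - 32)*5)*(-9 + 8) = -36*5*(-1) = -180*(-1) = 180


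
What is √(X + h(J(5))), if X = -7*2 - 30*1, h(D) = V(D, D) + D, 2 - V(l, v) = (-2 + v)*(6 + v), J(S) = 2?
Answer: 2*I*√10 ≈ 6.3246*I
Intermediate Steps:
V(l, v) = 2 - (-2 + v)*(6 + v)
h(D) = 14 - D² - 3*D (h(D) = (14 - D² - 4*D) + D = 14 - D² - 3*D)
X = -44 (X = -14 - 30 = -44)
√(X + h(J(5))) = √(-44 + (14 - 1*2² - 3*2)) = √(-44 + (14 - 1*4 - 6)) = √(-44 + (14 - 4 - 6)) = √(-44 + 4) = √(-40) = 2*I*√10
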